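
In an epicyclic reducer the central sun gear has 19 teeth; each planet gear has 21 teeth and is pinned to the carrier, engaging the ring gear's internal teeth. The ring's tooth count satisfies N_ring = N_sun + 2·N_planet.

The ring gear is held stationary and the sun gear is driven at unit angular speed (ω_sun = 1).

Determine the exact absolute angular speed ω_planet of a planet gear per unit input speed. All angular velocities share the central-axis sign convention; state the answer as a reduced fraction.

-19/42

N_ring = 19 + 2·21 = 61
19(ω_s−ω_c) = −61(ω_r−ω_c),  ω_r=0, ω_s=1
19(1−ω_c) = −61(0−ω_c)  ⇒  80ω_c = 19  ⇒  ω_c = 19/80
sun–planet: 19·(1−19/80) = −21·(ω_p−ω_c)  ⇒  ω_p−ω_c = −(19/21)·(61/80) = -1159/1680
ω_p = 19/80 − 1159/1680 = -19/42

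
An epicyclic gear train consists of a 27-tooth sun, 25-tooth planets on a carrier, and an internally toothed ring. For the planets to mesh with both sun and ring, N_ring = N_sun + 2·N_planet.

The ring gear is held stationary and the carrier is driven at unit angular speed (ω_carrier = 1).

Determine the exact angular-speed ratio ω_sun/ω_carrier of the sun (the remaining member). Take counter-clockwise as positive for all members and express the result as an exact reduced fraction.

104/27

N_ring = 27 + 2·25 = 77
27(ω_s−ω_c) = −77(ω_r−ω_c),  ω_r=0, ω_c=1
ω_s = 1 − (77/27)(0−1) = 104/27
ω_s/ω_c = 104/27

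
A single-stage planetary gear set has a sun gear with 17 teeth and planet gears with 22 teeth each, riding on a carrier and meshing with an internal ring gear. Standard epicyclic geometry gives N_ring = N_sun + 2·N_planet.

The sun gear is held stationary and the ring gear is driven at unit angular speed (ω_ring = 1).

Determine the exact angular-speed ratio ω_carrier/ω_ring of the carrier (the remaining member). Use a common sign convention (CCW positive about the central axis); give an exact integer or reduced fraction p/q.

61/78

N_ring = 17 + 2·22 = 61
17(ω_s−ω_c) = −61(ω_r−ω_c),  ω_s=0, ω_r=1
17(0−ω_c) = −61(1−ω_c)  ⇒  78ω_c = 61  ⇒  ω_c = 61/78
ω_c/ω_r = 61/78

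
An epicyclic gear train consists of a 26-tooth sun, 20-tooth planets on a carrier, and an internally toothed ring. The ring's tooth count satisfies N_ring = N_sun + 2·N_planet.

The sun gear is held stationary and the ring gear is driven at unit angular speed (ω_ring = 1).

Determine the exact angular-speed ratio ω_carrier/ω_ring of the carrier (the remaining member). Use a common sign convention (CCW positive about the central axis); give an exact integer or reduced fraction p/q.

N_ring = 26 + 2·20 = 66
26(ω_s−ω_c) = −66(ω_r−ω_c),  ω_s=0, ω_r=1
26(0−ω_c) = −66(1−ω_c)  ⇒  92ω_c = 66  ⇒  ω_c = 33/46
ω_c/ω_r = 33/46

33/46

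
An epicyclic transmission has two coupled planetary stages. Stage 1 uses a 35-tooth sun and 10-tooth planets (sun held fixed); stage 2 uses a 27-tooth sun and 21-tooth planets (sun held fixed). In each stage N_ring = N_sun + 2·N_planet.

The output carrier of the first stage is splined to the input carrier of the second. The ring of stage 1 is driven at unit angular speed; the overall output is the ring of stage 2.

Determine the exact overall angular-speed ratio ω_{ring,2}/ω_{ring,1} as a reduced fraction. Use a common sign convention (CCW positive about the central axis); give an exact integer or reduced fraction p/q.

Stage 1: N_ring = 35 + 2·10 = 55
Stage 1: 35(ω_s−ω_c) = −55(ω_r−ω_c),  ω_s=0, ω_r=1
Stage 1: 35(0−ω_c) = −55(1−ω_c)  ⇒  90ω_c = 55  ⇒  ω_c = 11/18
  ⇒ ω_c¹/ω_r¹ = 11/18
Stage 2: N_ring = 27 + 2·21 = 69
Stage 2: 27(ω_s−ω_c) = −69(ω_r−ω_c),  ω_s=0, ω_c=1
Stage 2: ω_r = 1 − (27/69)(0−1) = 32/23
  ⇒ ω_r²/ω_c² = 32/23
Coupling ω_c² = ω_c¹ ⇒ overall = 11/18 × 32/23 = 176/207

176/207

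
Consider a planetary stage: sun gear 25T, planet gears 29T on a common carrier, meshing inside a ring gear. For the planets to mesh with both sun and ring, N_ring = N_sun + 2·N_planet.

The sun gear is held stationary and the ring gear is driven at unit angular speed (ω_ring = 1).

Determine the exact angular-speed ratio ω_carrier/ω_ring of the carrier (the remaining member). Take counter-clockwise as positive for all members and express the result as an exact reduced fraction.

N_ring = 25 + 2·29 = 83
25(ω_s−ω_c) = −83(ω_r−ω_c),  ω_s=0, ω_r=1
25(0−ω_c) = −83(1−ω_c)  ⇒  108ω_c = 83  ⇒  ω_c = 83/108
ω_c/ω_r = 83/108

83/108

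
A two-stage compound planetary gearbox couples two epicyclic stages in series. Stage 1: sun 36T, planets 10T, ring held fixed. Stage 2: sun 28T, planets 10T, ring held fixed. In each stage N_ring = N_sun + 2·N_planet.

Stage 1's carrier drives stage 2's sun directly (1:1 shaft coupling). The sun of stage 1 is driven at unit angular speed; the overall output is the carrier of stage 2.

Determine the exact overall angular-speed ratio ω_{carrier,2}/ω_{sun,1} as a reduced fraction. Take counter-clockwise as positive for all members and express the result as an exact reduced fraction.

63/437

Stage 1: N_ring = 36 + 2·10 = 56
Stage 1: 36(ω_s−ω_c) = −56(ω_r−ω_c),  ω_r=0, ω_s=1
Stage 1: 36(1−ω_c) = −56(0−ω_c)  ⇒  92ω_c = 36  ⇒  ω_c = 9/23
  ⇒ ω_c¹/ω_s¹ = 9/23
Stage 2: N_ring = 28 + 2·10 = 48
Stage 2: 28(ω_s−ω_c) = −48(ω_r−ω_c),  ω_r=0, ω_s=1
Stage 2: 28(1−ω_c) = −48(0−ω_c)  ⇒  76ω_c = 28  ⇒  ω_c = 7/19
  ⇒ ω_c²/ω_s² = 7/19
Coupling ω_s² = ω_c¹ ⇒ overall = 9/23 × 7/19 = 63/437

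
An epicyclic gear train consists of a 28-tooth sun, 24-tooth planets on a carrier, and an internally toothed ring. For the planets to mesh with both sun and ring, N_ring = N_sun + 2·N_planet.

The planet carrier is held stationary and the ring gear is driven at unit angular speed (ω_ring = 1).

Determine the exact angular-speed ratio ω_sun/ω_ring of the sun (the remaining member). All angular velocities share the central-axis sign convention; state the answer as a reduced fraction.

-19/7

N_ring = 28 + 2·24 = 76
28(ω_s−ω_c) = −76(ω_r−ω_c),  ω_c=0, ω_r=1
ω_s = 0 − (76/28)(1−0) = -19/7
ω_s/ω_r = -19/7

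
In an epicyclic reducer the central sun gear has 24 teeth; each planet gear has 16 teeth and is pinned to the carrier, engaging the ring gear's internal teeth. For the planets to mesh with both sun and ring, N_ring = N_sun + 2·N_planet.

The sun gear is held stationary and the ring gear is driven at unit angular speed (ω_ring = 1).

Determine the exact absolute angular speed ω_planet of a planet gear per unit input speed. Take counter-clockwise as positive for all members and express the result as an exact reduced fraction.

7/4

N_ring = 24 + 2·16 = 56
24(ω_s−ω_c) = −56(ω_r−ω_c),  ω_s=0, ω_r=1
24(0−ω_c) = −56(1−ω_c)  ⇒  80ω_c = 56  ⇒  ω_c = 7/10
sun–planet: 24·(0−7/10) = −16·(ω_p−ω_c)  ⇒  ω_p−ω_c = −(24/16)·(-7/10) = 21/20
ω_p = 7/10 + 21/20 = 7/4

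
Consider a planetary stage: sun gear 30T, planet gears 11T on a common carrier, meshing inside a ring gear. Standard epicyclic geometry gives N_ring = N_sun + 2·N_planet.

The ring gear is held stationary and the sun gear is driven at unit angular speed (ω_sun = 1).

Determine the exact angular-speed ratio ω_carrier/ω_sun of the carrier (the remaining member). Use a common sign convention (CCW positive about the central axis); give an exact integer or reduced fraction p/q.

N_ring = 30 + 2·11 = 52
30(ω_s−ω_c) = −52(ω_r−ω_c),  ω_r=0, ω_s=1
30(1−ω_c) = −52(0−ω_c)  ⇒  82ω_c = 30  ⇒  ω_c = 15/41
ω_c/ω_s = 15/41

15/41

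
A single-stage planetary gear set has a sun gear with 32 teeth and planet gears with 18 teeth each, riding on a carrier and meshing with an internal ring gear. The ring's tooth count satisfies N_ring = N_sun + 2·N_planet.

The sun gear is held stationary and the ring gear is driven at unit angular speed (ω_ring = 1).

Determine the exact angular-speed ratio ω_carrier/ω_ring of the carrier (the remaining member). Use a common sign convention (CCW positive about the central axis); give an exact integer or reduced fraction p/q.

17/25

N_ring = 32 + 2·18 = 68
32(ω_s−ω_c) = −68(ω_r−ω_c),  ω_s=0, ω_r=1
32(0−ω_c) = −68(1−ω_c)  ⇒  100ω_c = 68  ⇒  ω_c = 17/25
ω_c/ω_r = 17/25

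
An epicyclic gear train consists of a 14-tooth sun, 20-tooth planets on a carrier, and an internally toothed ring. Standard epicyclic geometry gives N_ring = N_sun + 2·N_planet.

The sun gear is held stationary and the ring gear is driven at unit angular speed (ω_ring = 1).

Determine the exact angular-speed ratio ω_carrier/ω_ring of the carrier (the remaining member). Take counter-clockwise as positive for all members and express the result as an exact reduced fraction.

27/34

N_ring = 14 + 2·20 = 54
14(ω_s−ω_c) = −54(ω_r−ω_c),  ω_s=0, ω_r=1
14(0−ω_c) = −54(1−ω_c)  ⇒  68ω_c = 54  ⇒  ω_c = 27/34
ω_c/ω_r = 27/34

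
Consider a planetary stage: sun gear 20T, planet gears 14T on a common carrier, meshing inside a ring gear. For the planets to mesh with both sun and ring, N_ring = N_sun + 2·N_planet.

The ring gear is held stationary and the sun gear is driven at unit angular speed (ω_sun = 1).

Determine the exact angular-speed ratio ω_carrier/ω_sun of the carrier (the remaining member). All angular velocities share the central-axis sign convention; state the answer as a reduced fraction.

5/17

N_ring = 20 + 2·14 = 48
20(ω_s−ω_c) = −48(ω_r−ω_c),  ω_r=0, ω_s=1
20(1−ω_c) = −48(0−ω_c)  ⇒  68ω_c = 20  ⇒  ω_c = 5/17
ω_c/ω_s = 5/17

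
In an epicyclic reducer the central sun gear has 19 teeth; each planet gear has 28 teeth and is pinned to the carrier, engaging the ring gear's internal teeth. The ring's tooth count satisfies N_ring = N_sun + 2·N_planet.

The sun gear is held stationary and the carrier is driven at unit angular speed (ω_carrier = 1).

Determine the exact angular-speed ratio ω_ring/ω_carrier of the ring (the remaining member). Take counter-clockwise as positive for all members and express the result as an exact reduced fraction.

N_ring = 19 + 2·28 = 75
19(ω_s−ω_c) = −75(ω_r−ω_c),  ω_s=0, ω_c=1
ω_r = 1 − (19/75)(0−1) = 94/75
ω_r/ω_c = 94/75

94/75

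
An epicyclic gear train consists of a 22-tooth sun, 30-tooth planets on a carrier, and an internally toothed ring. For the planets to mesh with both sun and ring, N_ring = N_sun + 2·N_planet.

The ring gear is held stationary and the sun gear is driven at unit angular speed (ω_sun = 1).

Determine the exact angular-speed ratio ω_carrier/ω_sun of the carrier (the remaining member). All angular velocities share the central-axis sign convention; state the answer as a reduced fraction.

11/52

N_ring = 22 + 2·30 = 82
22(ω_s−ω_c) = −82(ω_r−ω_c),  ω_r=0, ω_s=1
22(1−ω_c) = −82(0−ω_c)  ⇒  104ω_c = 22  ⇒  ω_c = 11/52
ω_c/ω_s = 11/52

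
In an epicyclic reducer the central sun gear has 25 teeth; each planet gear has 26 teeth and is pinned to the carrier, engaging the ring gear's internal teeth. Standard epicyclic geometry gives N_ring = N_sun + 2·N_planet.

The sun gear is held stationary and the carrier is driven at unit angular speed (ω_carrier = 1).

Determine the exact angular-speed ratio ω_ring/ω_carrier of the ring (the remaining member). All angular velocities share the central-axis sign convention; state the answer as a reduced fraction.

N_ring = 25 + 2·26 = 77
25(ω_s−ω_c) = −77(ω_r−ω_c),  ω_s=0, ω_c=1
ω_r = 1 − (25/77)(0−1) = 102/77
ω_r/ω_c = 102/77

102/77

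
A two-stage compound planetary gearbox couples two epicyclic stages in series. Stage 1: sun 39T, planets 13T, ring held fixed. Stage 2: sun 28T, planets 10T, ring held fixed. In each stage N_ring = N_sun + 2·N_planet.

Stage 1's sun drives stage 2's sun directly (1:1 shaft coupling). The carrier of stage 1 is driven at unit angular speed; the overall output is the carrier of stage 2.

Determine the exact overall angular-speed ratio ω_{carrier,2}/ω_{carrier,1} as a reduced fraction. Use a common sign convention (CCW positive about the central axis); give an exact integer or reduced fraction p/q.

Stage 1: N_ring = 39 + 2·13 = 65
Stage 1: 39(ω_s−ω_c) = −65(ω_r−ω_c),  ω_r=0, ω_c=1
Stage 1: ω_s = 1 − (65/39)(0−1) = 8/3
  ⇒ ω_s¹/ω_c¹ = 8/3
Stage 2: N_ring = 28 + 2·10 = 48
Stage 2: 28(ω_s−ω_c) = −48(ω_r−ω_c),  ω_r=0, ω_s=1
Stage 2: 28(1−ω_c) = −48(0−ω_c)  ⇒  76ω_c = 28  ⇒  ω_c = 7/19
  ⇒ ω_c²/ω_s² = 7/19
Coupling ω_s² = ω_s¹ ⇒ overall = 8/3 × 7/19 = 56/57

56/57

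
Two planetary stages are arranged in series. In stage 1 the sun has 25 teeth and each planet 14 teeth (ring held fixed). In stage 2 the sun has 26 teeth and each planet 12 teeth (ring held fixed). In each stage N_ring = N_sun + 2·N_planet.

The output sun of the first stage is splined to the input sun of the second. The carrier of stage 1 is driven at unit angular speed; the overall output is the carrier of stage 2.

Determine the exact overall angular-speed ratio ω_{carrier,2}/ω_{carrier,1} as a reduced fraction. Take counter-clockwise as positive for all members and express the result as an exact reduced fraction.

507/475

Stage 1: N_ring = 25 + 2·14 = 53
Stage 1: 25(ω_s−ω_c) = −53(ω_r−ω_c),  ω_r=0, ω_c=1
Stage 1: ω_s = 1 − (53/25)(0−1) = 78/25
  ⇒ ω_s¹/ω_c¹ = 78/25
Stage 2: N_ring = 26 + 2·12 = 50
Stage 2: 26(ω_s−ω_c) = −50(ω_r−ω_c),  ω_r=0, ω_s=1
Stage 2: 26(1−ω_c) = −50(0−ω_c)  ⇒  76ω_c = 26  ⇒  ω_c = 13/38
  ⇒ ω_c²/ω_s² = 13/38
Coupling ω_s² = ω_s¹ ⇒ overall = 78/25 × 13/38 = 507/475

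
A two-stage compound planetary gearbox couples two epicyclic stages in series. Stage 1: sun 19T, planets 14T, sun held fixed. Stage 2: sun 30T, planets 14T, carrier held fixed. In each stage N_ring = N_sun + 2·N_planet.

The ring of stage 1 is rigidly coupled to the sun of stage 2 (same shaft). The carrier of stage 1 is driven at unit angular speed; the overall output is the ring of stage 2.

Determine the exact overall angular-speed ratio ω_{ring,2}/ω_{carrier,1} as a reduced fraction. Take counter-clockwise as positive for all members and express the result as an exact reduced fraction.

Stage 1: N_ring = 19 + 2·14 = 47
Stage 1: 19(ω_s−ω_c) = −47(ω_r−ω_c),  ω_s=0, ω_c=1
Stage 1: ω_r = 1 − (19/47)(0−1) = 66/47
  ⇒ ω_r¹/ω_c¹ = 66/47
Stage 2: N_ring = 30 + 2·14 = 58
Stage 2: 30(ω_s−ω_c) = −58(ω_r−ω_c),  ω_c=0, ω_s=1
Stage 2: ω_r = 0 − (30/58)(1−0) = -15/29
  ⇒ ω_r²/ω_s² = -15/29
Coupling ω_s² = ω_r¹ ⇒ overall = 66/47 × -15/29 = -990/1363

-990/1363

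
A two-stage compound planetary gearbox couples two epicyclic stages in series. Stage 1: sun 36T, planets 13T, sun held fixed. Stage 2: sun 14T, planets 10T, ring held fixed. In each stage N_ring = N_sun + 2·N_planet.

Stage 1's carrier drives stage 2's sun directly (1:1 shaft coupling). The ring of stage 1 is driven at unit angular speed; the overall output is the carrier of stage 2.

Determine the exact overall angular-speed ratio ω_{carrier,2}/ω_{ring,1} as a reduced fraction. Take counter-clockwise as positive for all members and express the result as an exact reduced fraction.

31/168

Stage 1: N_ring = 36 + 2·13 = 62
Stage 1: 36(ω_s−ω_c) = −62(ω_r−ω_c),  ω_s=0, ω_r=1
Stage 1: 36(0−ω_c) = −62(1−ω_c)  ⇒  98ω_c = 62  ⇒  ω_c = 31/49
  ⇒ ω_c¹/ω_r¹ = 31/49
Stage 2: N_ring = 14 + 2·10 = 34
Stage 2: 14(ω_s−ω_c) = −34(ω_r−ω_c),  ω_r=0, ω_s=1
Stage 2: 14(1−ω_c) = −34(0−ω_c)  ⇒  48ω_c = 14  ⇒  ω_c = 7/24
  ⇒ ω_c²/ω_s² = 7/24
Coupling ω_s² = ω_c¹ ⇒ overall = 31/49 × 7/24 = 31/168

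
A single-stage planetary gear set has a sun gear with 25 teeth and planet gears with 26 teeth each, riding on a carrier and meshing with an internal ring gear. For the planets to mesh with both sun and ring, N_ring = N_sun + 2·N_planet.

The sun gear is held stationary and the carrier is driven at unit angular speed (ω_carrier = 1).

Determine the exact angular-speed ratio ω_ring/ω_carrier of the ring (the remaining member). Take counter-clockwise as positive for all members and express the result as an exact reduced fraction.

102/77

N_ring = 25 + 2·26 = 77
25(ω_s−ω_c) = −77(ω_r−ω_c),  ω_s=0, ω_c=1
ω_r = 1 − (25/77)(0−1) = 102/77
ω_r/ω_c = 102/77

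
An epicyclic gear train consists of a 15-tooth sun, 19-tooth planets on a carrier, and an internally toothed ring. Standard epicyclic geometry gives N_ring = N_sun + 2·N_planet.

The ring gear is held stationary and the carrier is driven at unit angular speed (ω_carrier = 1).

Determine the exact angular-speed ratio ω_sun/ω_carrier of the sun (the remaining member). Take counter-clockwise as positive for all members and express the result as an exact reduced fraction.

68/15

N_ring = 15 + 2·19 = 53
15(ω_s−ω_c) = −53(ω_r−ω_c),  ω_r=0, ω_c=1
ω_s = 1 − (53/15)(0−1) = 68/15
ω_s/ω_c = 68/15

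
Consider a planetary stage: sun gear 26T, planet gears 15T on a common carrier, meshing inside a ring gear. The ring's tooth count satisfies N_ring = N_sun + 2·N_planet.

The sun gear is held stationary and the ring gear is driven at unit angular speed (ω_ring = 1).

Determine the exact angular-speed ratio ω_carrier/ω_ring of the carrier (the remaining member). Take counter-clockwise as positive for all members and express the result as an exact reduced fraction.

N_ring = 26 + 2·15 = 56
26(ω_s−ω_c) = −56(ω_r−ω_c),  ω_s=0, ω_r=1
26(0−ω_c) = −56(1−ω_c)  ⇒  82ω_c = 56  ⇒  ω_c = 28/41
ω_c/ω_r = 28/41

28/41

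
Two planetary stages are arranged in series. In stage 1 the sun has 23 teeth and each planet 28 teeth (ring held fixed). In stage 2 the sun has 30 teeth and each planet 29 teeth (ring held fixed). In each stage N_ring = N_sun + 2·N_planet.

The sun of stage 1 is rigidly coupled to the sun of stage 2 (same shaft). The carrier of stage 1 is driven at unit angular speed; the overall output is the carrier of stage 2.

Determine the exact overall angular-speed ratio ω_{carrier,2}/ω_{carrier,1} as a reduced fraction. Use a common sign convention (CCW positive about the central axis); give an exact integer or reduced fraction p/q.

1530/1357

Stage 1: N_ring = 23 + 2·28 = 79
Stage 1: 23(ω_s−ω_c) = −79(ω_r−ω_c),  ω_r=0, ω_c=1
Stage 1: ω_s = 1 − (79/23)(0−1) = 102/23
  ⇒ ω_s¹/ω_c¹ = 102/23
Stage 2: N_ring = 30 + 2·29 = 88
Stage 2: 30(ω_s−ω_c) = −88(ω_r−ω_c),  ω_r=0, ω_s=1
Stage 2: 30(1−ω_c) = −88(0−ω_c)  ⇒  118ω_c = 30  ⇒  ω_c = 15/59
  ⇒ ω_c²/ω_s² = 15/59
Coupling ω_s² = ω_s¹ ⇒ overall = 102/23 × 15/59 = 1530/1357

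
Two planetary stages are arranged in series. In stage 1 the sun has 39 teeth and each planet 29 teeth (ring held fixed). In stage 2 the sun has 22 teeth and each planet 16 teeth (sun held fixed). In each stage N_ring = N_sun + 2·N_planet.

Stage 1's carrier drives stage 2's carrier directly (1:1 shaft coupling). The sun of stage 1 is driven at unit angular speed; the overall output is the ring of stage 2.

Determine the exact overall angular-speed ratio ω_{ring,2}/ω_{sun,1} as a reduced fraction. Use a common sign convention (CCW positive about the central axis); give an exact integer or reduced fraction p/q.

247/612

Stage 1: N_ring = 39 + 2·29 = 97
Stage 1: 39(ω_s−ω_c) = −97(ω_r−ω_c),  ω_r=0, ω_s=1
Stage 1: 39(1−ω_c) = −97(0−ω_c)  ⇒  136ω_c = 39  ⇒  ω_c = 39/136
  ⇒ ω_c¹/ω_s¹ = 39/136
Stage 2: N_ring = 22 + 2·16 = 54
Stage 2: 22(ω_s−ω_c) = −54(ω_r−ω_c),  ω_s=0, ω_c=1
Stage 2: ω_r = 1 − (22/54)(0−1) = 38/27
  ⇒ ω_r²/ω_c² = 38/27
Coupling ω_c² = ω_c¹ ⇒ overall = 39/136 × 38/27 = 247/612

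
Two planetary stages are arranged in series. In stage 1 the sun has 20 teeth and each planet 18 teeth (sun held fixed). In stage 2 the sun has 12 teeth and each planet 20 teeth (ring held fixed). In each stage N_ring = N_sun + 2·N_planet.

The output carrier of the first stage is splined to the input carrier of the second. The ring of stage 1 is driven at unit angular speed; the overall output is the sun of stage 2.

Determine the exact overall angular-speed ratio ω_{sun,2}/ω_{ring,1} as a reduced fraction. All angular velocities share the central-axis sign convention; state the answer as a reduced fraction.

Stage 1: N_ring = 20 + 2·18 = 56
Stage 1: 20(ω_s−ω_c) = −56(ω_r−ω_c),  ω_s=0, ω_r=1
Stage 1: 20(0−ω_c) = −56(1−ω_c)  ⇒  76ω_c = 56  ⇒  ω_c = 14/19
  ⇒ ω_c¹/ω_r¹ = 14/19
Stage 2: N_ring = 12 + 2·20 = 52
Stage 2: 12(ω_s−ω_c) = −52(ω_r−ω_c),  ω_r=0, ω_c=1
Stage 2: ω_s = 1 − (52/12)(0−1) = 16/3
  ⇒ ω_s²/ω_c² = 16/3
Coupling ω_c² = ω_c¹ ⇒ overall = 14/19 × 16/3 = 224/57

224/57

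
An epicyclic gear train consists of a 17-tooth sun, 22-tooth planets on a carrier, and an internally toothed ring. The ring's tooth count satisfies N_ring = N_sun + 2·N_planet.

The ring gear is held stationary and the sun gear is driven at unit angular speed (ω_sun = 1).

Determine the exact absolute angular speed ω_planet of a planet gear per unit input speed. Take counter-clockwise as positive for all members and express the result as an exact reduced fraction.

N_ring = 17 + 2·22 = 61
17(ω_s−ω_c) = −61(ω_r−ω_c),  ω_r=0, ω_s=1
17(1−ω_c) = −61(0−ω_c)  ⇒  78ω_c = 17  ⇒  ω_c = 17/78
sun–planet: 17·(1−17/78) = −22·(ω_p−ω_c)  ⇒  ω_p−ω_c = −(17/22)·(61/78) = -1037/1716
ω_p = 17/78 − 1037/1716 = -17/44

-17/44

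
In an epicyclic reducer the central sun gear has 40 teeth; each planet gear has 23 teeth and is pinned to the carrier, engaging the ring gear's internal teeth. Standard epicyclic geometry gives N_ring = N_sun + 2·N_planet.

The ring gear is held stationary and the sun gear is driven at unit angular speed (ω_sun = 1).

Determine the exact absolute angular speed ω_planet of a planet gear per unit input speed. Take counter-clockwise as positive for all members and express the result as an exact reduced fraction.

N_ring = 40 + 2·23 = 86
40(ω_s−ω_c) = −86(ω_r−ω_c),  ω_r=0, ω_s=1
40(1−ω_c) = −86(0−ω_c)  ⇒  126ω_c = 40  ⇒  ω_c = 20/63
sun–planet: 40·(1−20/63) = −23·(ω_p−ω_c)  ⇒  ω_p−ω_c = −(40/23)·(43/63) = -1720/1449
ω_p = 20/63 − 1720/1449 = -20/23

-20/23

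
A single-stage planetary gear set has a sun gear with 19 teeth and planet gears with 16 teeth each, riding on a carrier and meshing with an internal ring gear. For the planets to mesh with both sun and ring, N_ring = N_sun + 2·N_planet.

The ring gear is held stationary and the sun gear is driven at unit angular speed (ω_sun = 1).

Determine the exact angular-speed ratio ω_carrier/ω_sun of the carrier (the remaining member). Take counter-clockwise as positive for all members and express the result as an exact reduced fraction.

19/70

N_ring = 19 + 2·16 = 51
19(ω_s−ω_c) = −51(ω_r−ω_c),  ω_r=0, ω_s=1
19(1−ω_c) = −51(0−ω_c)  ⇒  70ω_c = 19  ⇒  ω_c = 19/70
ω_c/ω_s = 19/70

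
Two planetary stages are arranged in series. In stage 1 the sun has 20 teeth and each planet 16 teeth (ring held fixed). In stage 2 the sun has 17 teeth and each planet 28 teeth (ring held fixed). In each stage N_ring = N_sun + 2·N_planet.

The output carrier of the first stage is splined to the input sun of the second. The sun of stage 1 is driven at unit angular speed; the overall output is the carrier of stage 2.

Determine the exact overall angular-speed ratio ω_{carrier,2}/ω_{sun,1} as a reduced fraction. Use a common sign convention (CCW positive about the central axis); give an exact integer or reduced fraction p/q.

Stage 1: N_ring = 20 + 2·16 = 52
Stage 1: 20(ω_s−ω_c) = −52(ω_r−ω_c),  ω_r=0, ω_s=1
Stage 1: 20(1−ω_c) = −52(0−ω_c)  ⇒  72ω_c = 20  ⇒  ω_c = 5/18
  ⇒ ω_c¹/ω_s¹ = 5/18
Stage 2: N_ring = 17 + 2·28 = 73
Stage 2: 17(ω_s−ω_c) = −73(ω_r−ω_c),  ω_r=0, ω_s=1
Stage 2: 17(1−ω_c) = −73(0−ω_c)  ⇒  90ω_c = 17  ⇒  ω_c = 17/90
  ⇒ ω_c²/ω_s² = 17/90
Coupling ω_s² = ω_c¹ ⇒ overall = 5/18 × 17/90 = 17/324

17/324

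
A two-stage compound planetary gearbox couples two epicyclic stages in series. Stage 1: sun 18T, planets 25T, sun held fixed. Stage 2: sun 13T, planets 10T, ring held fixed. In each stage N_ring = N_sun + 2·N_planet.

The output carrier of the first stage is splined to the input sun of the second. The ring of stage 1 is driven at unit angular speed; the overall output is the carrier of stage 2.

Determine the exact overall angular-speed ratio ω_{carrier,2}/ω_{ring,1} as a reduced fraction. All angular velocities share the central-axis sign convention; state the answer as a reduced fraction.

221/989

Stage 1: N_ring = 18 + 2·25 = 68
Stage 1: 18(ω_s−ω_c) = −68(ω_r−ω_c),  ω_s=0, ω_r=1
Stage 1: 18(0−ω_c) = −68(1−ω_c)  ⇒  86ω_c = 68  ⇒  ω_c = 34/43
  ⇒ ω_c¹/ω_r¹ = 34/43
Stage 2: N_ring = 13 + 2·10 = 33
Stage 2: 13(ω_s−ω_c) = −33(ω_r−ω_c),  ω_r=0, ω_s=1
Stage 2: 13(1−ω_c) = −33(0−ω_c)  ⇒  46ω_c = 13  ⇒  ω_c = 13/46
  ⇒ ω_c²/ω_s² = 13/46
Coupling ω_s² = ω_c¹ ⇒ overall = 34/43 × 13/46 = 221/989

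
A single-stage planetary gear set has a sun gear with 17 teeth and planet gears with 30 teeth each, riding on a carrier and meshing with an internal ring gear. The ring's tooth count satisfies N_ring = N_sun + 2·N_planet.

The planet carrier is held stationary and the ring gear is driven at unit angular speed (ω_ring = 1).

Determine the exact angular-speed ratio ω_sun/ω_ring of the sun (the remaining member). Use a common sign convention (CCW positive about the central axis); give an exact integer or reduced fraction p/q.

N_ring = 17 + 2·30 = 77
17(ω_s−ω_c) = −77(ω_r−ω_c),  ω_c=0, ω_r=1
ω_s = 0 − (77/17)(1−0) = -77/17
ω_s/ω_r = -77/17

-77/17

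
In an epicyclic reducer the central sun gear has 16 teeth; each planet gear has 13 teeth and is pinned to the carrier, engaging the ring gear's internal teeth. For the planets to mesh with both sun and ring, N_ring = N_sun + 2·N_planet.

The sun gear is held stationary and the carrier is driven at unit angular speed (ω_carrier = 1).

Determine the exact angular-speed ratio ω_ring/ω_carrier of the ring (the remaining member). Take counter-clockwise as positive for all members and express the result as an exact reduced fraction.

N_ring = 16 + 2·13 = 42
16(ω_s−ω_c) = −42(ω_r−ω_c),  ω_s=0, ω_c=1
ω_r = 1 − (16/42)(0−1) = 29/21
ω_r/ω_c = 29/21

29/21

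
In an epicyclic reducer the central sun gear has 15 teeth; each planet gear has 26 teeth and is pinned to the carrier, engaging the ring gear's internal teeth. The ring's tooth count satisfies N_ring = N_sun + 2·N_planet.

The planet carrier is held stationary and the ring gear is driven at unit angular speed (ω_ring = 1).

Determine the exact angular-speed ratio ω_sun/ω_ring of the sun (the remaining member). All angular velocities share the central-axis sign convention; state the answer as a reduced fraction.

N_ring = 15 + 2·26 = 67
15(ω_s−ω_c) = −67(ω_r−ω_c),  ω_c=0, ω_r=1
ω_s = 0 − (67/15)(1−0) = -67/15
ω_s/ω_r = -67/15

-67/15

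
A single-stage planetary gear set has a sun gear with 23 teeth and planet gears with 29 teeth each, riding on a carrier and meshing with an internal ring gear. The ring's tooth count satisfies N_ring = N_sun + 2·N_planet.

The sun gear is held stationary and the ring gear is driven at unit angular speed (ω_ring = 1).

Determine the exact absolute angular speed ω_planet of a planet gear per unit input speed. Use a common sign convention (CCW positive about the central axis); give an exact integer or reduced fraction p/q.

N_ring = 23 + 2·29 = 81
23(ω_s−ω_c) = −81(ω_r−ω_c),  ω_s=0, ω_r=1
23(0−ω_c) = −81(1−ω_c)  ⇒  104ω_c = 81  ⇒  ω_c = 81/104
sun–planet: 23·(0−81/104) = −29·(ω_p−ω_c)  ⇒  ω_p−ω_c = −(23/29)·(-81/104) = 1863/3016
ω_p = 81/104 + 1863/3016 = 81/58

81/58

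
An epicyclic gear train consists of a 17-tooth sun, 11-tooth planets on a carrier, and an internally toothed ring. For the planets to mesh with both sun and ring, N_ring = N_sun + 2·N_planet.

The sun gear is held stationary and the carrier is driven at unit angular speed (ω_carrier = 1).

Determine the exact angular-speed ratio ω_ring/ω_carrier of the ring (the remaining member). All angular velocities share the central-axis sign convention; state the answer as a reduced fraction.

N_ring = 17 + 2·11 = 39
17(ω_s−ω_c) = −39(ω_r−ω_c),  ω_s=0, ω_c=1
ω_r = 1 − (17/39)(0−1) = 56/39
ω_r/ω_c = 56/39

56/39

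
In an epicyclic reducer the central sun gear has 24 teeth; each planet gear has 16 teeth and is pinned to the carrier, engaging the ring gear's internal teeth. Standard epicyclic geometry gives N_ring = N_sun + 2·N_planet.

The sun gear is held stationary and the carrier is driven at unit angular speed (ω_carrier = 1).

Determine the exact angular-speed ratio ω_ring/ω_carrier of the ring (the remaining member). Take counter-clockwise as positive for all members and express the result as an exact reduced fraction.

N_ring = 24 + 2·16 = 56
24(ω_s−ω_c) = −56(ω_r−ω_c),  ω_s=0, ω_c=1
ω_r = 1 − (24/56)(0−1) = 10/7
ω_r/ω_c = 10/7

10/7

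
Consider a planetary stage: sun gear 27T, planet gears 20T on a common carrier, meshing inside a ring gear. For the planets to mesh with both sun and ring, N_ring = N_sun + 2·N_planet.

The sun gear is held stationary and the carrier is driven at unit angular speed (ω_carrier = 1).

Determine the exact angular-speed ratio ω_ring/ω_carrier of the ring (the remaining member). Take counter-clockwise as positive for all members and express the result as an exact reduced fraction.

N_ring = 27 + 2·20 = 67
27(ω_s−ω_c) = −67(ω_r−ω_c),  ω_s=0, ω_c=1
ω_r = 1 − (27/67)(0−1) = 94/67
ω_r/ω_c = 94/67

94/67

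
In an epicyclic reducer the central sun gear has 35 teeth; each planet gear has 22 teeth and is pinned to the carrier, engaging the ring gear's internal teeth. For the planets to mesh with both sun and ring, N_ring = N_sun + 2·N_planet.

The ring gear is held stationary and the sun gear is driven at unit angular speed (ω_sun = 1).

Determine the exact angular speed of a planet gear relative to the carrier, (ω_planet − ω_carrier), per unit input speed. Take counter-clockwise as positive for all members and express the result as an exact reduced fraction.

N_ring = 35 + 2·22 = 79
35(ω_s−ω_c) = −79(ω_r−ω_c),  ω_r=0, ω_s=1
35(1−ω_c) = −79(0−ω_c)  ⇒  114ω_c = 35  ⇒  ω_c = 35/114
sun–planet: 35·(1−35/114) = −22·(ω_p−ω_c)  ⇒  ω_p−ω_c = −(35/22)·(79/114) = -2765/2508

-2765/2508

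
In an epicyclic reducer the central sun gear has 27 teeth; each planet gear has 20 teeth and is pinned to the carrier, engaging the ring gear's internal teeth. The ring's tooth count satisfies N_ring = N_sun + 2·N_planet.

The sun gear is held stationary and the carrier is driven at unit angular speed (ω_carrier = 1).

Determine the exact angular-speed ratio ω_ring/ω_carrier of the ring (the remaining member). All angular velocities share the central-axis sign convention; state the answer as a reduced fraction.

94/67

N_ring = 27 + 2·20 = 67
27(ω_s−ω_c) = −67(ω_r−ω_c),  ω_s=0, ω_c=1
ω_r = 1 − (27/67)(0−1) = 94/67
ω_r/ω_c = 94/67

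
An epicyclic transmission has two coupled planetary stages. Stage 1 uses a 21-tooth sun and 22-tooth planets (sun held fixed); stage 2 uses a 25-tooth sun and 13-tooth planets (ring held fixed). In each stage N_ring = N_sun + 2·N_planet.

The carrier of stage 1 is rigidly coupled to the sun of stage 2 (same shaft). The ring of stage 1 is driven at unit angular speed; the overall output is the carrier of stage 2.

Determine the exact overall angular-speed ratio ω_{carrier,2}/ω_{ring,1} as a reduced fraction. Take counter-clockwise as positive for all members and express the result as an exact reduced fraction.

1625/6536

Stage 1: N_ring = 21 + 2·22 = 65
Stage 1: 21(ω_s−ω_c) = −65(ω_r−ω_c),  ω_s=0, ω_r=1
Stage 1: 21(0−ω_c) = −65(1−ω_c)  ⇒  86ω_c = 65  ⇒  ω_c = 65/86
  ⇒ ω_c¹/ω_r¹ = 65/86
Stage 2: N_ring = 25 + 2·13 = 51
Stage 2: 25(ω_s−ω_c) = −51(ω_r−ω_c),  ω_r=0, ω_s=1
Stage 2: 25(1−ω_c) = −51(0−ω_c)  ⇒  76ω_c = 25  ⇒  ω_c = 25/76
  ⇒ ω_c²/ω_s² = 25/76
Coupling ω_s² = ω_c¹ ⇒ overall = 65/86 × 25/76 = 1625/6536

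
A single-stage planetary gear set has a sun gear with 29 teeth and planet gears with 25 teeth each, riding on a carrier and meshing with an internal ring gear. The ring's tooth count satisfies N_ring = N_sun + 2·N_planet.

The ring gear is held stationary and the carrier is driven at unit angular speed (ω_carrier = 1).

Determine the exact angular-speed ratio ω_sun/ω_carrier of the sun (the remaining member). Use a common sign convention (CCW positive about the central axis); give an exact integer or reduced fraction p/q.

N_ring = 29 + 2·25 = 79
29(ω_s−ω_c) = −79(ω_r−ω_c),  ω_r=0, ω_c=1
ω_s = 1 − (79/29)(0−1) = 108/29
ω_s/ω_c = 108/29

108/29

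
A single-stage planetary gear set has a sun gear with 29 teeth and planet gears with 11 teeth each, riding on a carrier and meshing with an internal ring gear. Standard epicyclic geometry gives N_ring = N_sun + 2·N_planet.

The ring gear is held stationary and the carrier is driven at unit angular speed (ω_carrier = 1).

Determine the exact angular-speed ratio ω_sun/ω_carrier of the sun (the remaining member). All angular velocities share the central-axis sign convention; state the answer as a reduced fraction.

N_ring = 29 + 2·11 = 51
29(ω_s−ω_c) = −51(ω_r−ω_c),  ω_r=0, ω_c=1
ω_s = 1 − (51/29)(0−1) = 80/29
ω_s/ω_c = 80/29

80/29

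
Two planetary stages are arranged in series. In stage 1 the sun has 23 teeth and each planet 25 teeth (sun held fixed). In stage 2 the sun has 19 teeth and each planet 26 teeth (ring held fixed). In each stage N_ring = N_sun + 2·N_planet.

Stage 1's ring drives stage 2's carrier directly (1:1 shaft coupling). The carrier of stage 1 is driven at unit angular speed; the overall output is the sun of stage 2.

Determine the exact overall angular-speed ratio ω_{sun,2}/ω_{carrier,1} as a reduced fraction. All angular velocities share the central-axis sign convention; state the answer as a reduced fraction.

8640/1387

Stage 1: N_ring = 23 + 2·25 = 73
Stage 1: 23(ω_s−ω_c) = −73(ω_r−ω_c),  ω_s=0, ω_c=1
Stage 1: ω_r = 1 − (23/73)(0−1) = 96/73
  ⇒ ω_r¹/ω_c¹ = 96/73
Stage 2: N_ring = 19 + 2·26 = 71
Stage 2: 19(ω_s−ω_c) = −71(ω_r−ω_c),  ω_r=0, ω_c=1
Stage 2: ω_s = 1 − (71/19)(0−1) = 90/19
  ⇒ ω_s²/ω_c² = 90/19
Coupling ω_c² = ω_r¹ ⇒ overall = 96/73 × 90/19 = 8640/1387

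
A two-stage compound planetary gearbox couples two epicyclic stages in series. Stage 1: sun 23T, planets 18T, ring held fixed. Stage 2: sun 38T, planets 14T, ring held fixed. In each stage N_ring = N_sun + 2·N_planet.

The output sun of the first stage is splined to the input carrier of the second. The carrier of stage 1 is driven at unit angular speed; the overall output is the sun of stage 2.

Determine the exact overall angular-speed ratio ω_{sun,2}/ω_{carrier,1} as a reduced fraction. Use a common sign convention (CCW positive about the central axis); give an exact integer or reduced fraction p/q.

4264/437

Stage 1: N_ring = 23 + 2·18 = 59
Stage 1: 23(ω_s−ω_c) = −59(ω_r−ω_c),  ω_r=0, ω_c=1
Stage 1: ω_s = 1 − (59/23)(0−1) = 82/23
  ⇒ ω_s¹/ω_c¹ = 82/23
Stage 2: N_ring = 38 + 2·14 = 66
Stage 2: 38(ω_s−ω_c) = −66(ω_r−ω_c),  ω_r=0, ω_c=1
Stage 2: ω_s = 1 − (66/38)(0−1) = 52/19
  ⇒ ω_s²/ω_c² = 52/19
Coupling ω_c² = ω_s¹ ⇒ overall = 82/23 × 52/19 = 4264/437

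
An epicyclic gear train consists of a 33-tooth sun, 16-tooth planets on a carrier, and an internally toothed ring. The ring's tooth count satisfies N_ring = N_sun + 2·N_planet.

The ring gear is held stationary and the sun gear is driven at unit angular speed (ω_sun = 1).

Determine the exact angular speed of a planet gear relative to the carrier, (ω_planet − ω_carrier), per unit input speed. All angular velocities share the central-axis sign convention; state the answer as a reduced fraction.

N_ring = 33 + 2·16 = 65
33(ω_s−ω_c) = −65(ω_r−ω_c),  ω_r=0, ω_s=1
33(1−ω_c) = −65(0−ω_c)  ⇒  98ω_c = 33  ⇒  ω_c = 33/98
sun–planet: 33·(1−33/98) = −16·(ω_p−ω_c)  ⇒  ω_p−ω_c = −(33/16)·(65/98) = -2145/1568

-2145/1568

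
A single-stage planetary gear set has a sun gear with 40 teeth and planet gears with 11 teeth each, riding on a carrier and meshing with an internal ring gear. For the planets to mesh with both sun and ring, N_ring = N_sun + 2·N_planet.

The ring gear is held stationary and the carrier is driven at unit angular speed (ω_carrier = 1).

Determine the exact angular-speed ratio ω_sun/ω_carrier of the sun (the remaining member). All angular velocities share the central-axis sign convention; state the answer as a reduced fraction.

51/20

N_ring = 40 + 2·11 = 62
40(ω_s−ω_c) = −62(ω_r−ω_c),  ω_r=0, ω_c=1
ω_s = 1 − (62/40)(0−1) = 51/20
ω_s/ω_c = 51/20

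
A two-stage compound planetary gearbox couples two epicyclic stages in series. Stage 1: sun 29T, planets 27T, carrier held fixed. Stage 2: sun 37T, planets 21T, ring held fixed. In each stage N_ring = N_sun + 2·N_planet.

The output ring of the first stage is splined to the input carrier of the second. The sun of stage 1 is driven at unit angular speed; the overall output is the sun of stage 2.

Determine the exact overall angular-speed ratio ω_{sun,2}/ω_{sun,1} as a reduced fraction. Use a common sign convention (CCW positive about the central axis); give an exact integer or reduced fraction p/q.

Stage 1: N_ring = 29 + 2·27 = 83
Stage 1: 29(ω_s−ω_c) = −83(ω_r−ω_c),  ω_c=0, ω_s=1
Stage 1: ω_r = 0 − (29/83)(1−0) = -29/83
  ⇒ ω_r¹/ω_s¹ = -29/83
Stage 2: N_ring = 37 + 2·21 = 79
Stage 2: 37(ω_s−ω_c) = −79(ω_r−ω_c),  ω_r=0, ω_c=1
Stage 2: ω_s = 1 − (79/37)(0−1) = 116/37
  ⇒ ω_s²/ω_c² = 116/37
Coupling ω_c² = ω_r¹ ⇒ overall = -29/83 × 116/37 = -3364/3071

-3364/3071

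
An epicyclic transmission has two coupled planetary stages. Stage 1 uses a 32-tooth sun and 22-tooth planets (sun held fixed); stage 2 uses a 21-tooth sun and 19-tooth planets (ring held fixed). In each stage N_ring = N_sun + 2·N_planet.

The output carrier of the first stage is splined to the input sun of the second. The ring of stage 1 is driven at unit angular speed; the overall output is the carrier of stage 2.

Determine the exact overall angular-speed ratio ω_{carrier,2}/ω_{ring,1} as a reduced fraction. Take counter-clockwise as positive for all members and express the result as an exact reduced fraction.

133/720

Stage 1: N_ring = 32 + 2·22 = 76
Stage 1: 32(ω_s−ω_c) = −76(ω_r−ω_c),  ω_s=0, ω_r=1
Stage 1: 32(0−ω_c) = −76(1−ω_c)  ⇒  108ω_c = 76  ⇒  ω_c = 19/27
  ⇒ ω_c¹/ω_r¹ = 19/27
Stage 2: N_ring = 21 + 2·19 = 59
Stage 2: 21(ω_s−ω_c) = −59(ω_r−ω_c),  ω_r=0, ω_s=1
Stage 2: 21(1−ω_c) = −59(0−ω_c)  ⇒  80ω_c = 21  ⇒  ω_c = 21/80
  ⇒ ω_c²/ω_s² = 21/80
Coupling ω_s² = ω_c¹ ⇒ overall = 19/27 × 21/80 = 133/720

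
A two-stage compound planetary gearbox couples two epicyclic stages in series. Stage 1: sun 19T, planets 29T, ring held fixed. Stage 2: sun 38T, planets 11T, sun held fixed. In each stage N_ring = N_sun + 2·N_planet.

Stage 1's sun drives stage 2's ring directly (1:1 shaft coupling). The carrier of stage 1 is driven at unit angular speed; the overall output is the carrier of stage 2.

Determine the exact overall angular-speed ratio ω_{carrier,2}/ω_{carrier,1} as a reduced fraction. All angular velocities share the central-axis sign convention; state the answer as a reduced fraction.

2880/931

Stage 1: N_ring = 19 + 2·29 = 77
Stage 1: 19(ω_s−ω_c) = −77(ω_r−ω_c),  ω_r=0, ω_c=1
Stage 1: ω_s = 1 − (77/19)(0−1) = 96/19
  ⇒ ω_s¹/ω_c¹ = 96/19
Stage 2: N_ring = 38 + 2·11 = 60
Stage 2: 38(ω_s−ω_c) = −60(ω_r−ω_c),  ω_s=0, ω_r=1
Stage 2: 38(0−ω_c) = −60(1−ω_c)  ⇒  98ω_c = 60  ⇒  ω_c = 30/49
  ⇒ ω_c²/ω_r² = 30/49
Coupling ω_r² = ω_s¹ ⇒ overall = 96/19 × 30/49 = 2880/931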